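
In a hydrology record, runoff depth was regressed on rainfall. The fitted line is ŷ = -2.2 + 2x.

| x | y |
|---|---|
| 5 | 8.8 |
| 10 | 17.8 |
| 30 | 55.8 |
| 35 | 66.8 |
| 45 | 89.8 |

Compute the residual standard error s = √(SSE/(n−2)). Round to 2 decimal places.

s = 1.83

x=5: ŷ = -2.2 + 2·5 = 7.8; r = 8.8 − 7.8 = 1
x=10: ŷ = -2.2 + 2·10 = 17.8; r = 17.8 − 17.8 = 0
x=30: ŷ = -2.2 + 2·30 = 57.8; r = 55.8 − 57.8 = -2
x=35: ŷ = -2.2 + 2·35 = 67.8; r = 66.8 − 67.8 = -1
x=45: ŷ = -2.2 + 2·45 = 87.8; r = 89.8 − 87.8 = 2
SSE = 1 + 0 + 4 + 1 + 4 = 10
s = √(10/3) = √3.33333 ≈ 1.83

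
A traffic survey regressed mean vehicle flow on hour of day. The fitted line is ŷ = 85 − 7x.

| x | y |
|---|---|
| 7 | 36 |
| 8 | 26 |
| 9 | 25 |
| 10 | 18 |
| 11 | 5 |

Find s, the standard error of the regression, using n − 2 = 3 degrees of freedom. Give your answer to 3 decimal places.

x=7: ŷ = 85 − 7·7 = 36; e = 36 − 36 = 0
x=8: ŷ = 85 − 7·8 = 29; e = 26 − 29 = -3
x=9: ŷ = 85 − 7·9 = 22; e = 25 − 22 = 3
x=10: ŷ = 85 − 7·10 = 15; e = 18 − 15 = 3
x=11: ŷ = 85 − 7·11 = 8; e = 5 − 8 = -3
SSE = 0 + 9 + 9 + 9 + 9 = 36
s = √(36/3) = √12 ≈ 3.464

s = 3.464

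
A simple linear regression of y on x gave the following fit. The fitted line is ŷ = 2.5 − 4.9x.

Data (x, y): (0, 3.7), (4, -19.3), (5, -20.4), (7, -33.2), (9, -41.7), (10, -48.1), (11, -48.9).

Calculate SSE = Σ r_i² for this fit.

SSE = 19.62

x=0: ŷ = 2.5 − 4.9·0 = 2.5; r = 3.7 − 2.5 = 1.2
x=4: ŷ = 2.5 − 4.9·4 = -17.1; r = -19.3 − (-17.1) = -2.2
x=5: ŷ = 2.5 − 4.9·5 = -22; r = -20.4 − (-22) = 1.6
x=7: ŷ = 2.5 − 4.9·7 = -31.8; r = -33.2 − (-31.8) = -1.4
x=9: ŷ = 2.5 − 4.9·9 = -41.6; r = -41.7 − (-41.6) = -0.1
x=10: ŷ = 2.5 − 4.9·10 = -46.5; r = -48.1 − (-46.5) = -1.6
x=11: ŷ = 2.5 − 4.9·11 = -51.4; r = -48.9 − (-51.4) = 2.5
SSE = 1.44 + 4.84 + 2.56 + 1.96 + 0.01 + 2.56 + 6.25 = 19.62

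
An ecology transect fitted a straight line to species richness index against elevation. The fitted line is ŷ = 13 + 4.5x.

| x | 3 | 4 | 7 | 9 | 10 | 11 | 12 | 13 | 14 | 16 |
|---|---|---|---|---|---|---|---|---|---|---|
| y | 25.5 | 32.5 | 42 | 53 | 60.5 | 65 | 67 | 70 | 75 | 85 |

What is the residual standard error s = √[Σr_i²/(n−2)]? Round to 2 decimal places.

x=3: ŷ = 13 + 4.5·3 = 26.5; r = 25.5 − 26.5 = -1
x=4: ŷ = 13 + 4.5·4 = 31; r = 32.5 − 31 = 1.5
x=7: ŷ = 13 + 4.5·7 = 44.5; r = 42 − 44.5 = -2.5
x=9: ŷ = 13 + 4.5·9 = 53.5; r = 53 − 53.5 = -0.5
x=10: ŷ = 13 + 4.5·10 = 58; r = 60.5 − 58 = 2.5
x=11: ŷ = 13 + 4.5·11 = 62.5; r = 65 − 62.5 = 2.5
x=12: ŷ = 13 + 4.5·12 = 67; r = 67 − 67 = 0
x=13: ŷ = 13 + 4.5·13 = 71.5; r = 70 − 71.5 = -1.5
x=14: ŷ = 13 + 4.5·14 = 76; r = 75 − 76 = -1
x=16: ŷ = 13 + 4.5·16 = 85; r = 85 − 85 = 0
SSE = 1 + 2.25 + 6.25 + 0.25 + 6.25 + 6.25 + 0 + 2.25 + 1 + 0 = 25.5
s = √(25.5/8) = √3.1875 ≈ 1.79

s = 1.79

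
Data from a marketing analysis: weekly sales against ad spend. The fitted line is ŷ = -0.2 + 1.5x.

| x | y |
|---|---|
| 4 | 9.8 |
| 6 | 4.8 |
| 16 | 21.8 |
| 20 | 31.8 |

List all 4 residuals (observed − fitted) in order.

x=4: ŷ = -0.2 + 1.5·4 = 5.8; r = 9.8 − 5.8 = 4
x=6: ŷ = -0.2 + 1.5·6 = 8.8; r = 4.8 − 8.8 = -4
x=16: ŷ = -0.2 + 1.5·16 = 23.8; r = 21.8 − 23.8 = -2
x=20: ŷ = -0.2 + 1.5·20 = 29.8; r = 31.8 − 29.8 = 2

4, -4, -2, 2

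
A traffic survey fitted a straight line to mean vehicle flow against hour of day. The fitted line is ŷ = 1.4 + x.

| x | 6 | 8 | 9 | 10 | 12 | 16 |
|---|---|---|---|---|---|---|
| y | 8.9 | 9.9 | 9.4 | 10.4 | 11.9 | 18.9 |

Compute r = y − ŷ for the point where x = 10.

r = -1

ŷ = 1.4 + 10 = 11.4
r = 10.4 − 11.4 = -1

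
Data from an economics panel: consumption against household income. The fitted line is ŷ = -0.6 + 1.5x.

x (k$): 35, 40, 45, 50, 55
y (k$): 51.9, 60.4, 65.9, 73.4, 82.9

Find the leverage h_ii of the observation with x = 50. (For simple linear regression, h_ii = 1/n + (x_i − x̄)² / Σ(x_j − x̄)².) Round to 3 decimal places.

x̄ = (35 + 40 + 45 + 50 + 55)/5 = 45
Σ(x − x̄)² = 100 + 25 + 0 + 25 + 100 = 250
h = 1/5 + (5)²/250 = 0.2 + 0.1 = 0.300

h = 0.300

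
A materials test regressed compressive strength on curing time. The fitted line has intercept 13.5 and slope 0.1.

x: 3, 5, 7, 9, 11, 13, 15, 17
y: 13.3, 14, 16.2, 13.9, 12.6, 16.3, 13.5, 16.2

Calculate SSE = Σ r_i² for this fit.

x=3: ŷ = 13.5 + 0.1·3 = 13.8; r = 13.3 − 13.8 = -0.5
x=5: ŷ = 13.5 + 0.1·5 = 14; r = 14 − 14 = 0
x=7: ŷ = 13.5 + 0.1·7 = 14.2; r = 16.2 − 14.2 = 2
x=9: ŷ = 13.5 + 0.1·9 = 14.4; r = 13.9 − 14.4 = -0.5
x=11: ŷ = 13.5 + 0.1·11 = 14.6; r = 12.6 − 14.6 = -2
x=13: ŷ = 13.5 + 0.1·13 = 14.8; r = 16.3 − 14.8 = 1.5
x=15: ŷ = 13.5 + 0.1·15 = 15; r = 13.5 − 15 = -1.5
x=17: ŷ = 13.5 + 0.1·17 = 15.2; r = 16.2 − 15.2 = 1
SSE = 0.25 + 0 + 4 + 0.25 + 4 + 2.25 + 2.25 + 1 = 14

SSE = 14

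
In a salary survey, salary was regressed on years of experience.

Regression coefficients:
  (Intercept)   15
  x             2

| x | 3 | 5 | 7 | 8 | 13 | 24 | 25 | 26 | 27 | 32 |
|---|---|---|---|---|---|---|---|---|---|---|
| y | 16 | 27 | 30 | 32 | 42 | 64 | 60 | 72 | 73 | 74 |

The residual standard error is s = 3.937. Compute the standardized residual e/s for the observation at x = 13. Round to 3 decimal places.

0.254

ŷ = 15 + 2·13 = 41
e = 42 − 41 = 1
e/s = 1 / 3.937 = 0.254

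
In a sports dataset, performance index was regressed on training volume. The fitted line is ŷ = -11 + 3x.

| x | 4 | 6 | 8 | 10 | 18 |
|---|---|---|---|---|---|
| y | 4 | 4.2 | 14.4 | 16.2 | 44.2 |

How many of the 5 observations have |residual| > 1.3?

x=4: ŷ = -11 + 3·4 = 1; r = 4 − 1 = 3
x=6: ŷ = -11 + 3·6 = 7; r = 4.2 − 7 = -2.8
x=8: ŷ = -11 + 3·8 = 13; r = 14.4 − 13 = 1.4
x=10: ŷ = -11 + 3·10 = 19; r = 16.2 − 19 = -2.8
x=18: ŷ = -11 + 3·18 = 43; r = 44.2 − 43 = 1.2
|r| > 1.3: x=4 (|r|=3), x=6 (|r|=2.8), x=8 (|r|=1.4), x=10 (|r|=2.8) → 4

4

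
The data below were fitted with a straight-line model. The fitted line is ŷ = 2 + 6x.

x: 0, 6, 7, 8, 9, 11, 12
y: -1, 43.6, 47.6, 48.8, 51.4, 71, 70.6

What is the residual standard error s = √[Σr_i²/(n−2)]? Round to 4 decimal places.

s = 4.3927

x=0: ŷ = 2 + 6·0 = 2; r = -1 − 2 = -3
x=6: ŷ = 2 + 6·6 = 38; r = 43.6 − 38 = 5.6
x=7: ŷ = 2 + 6·7 = 44; r = 47.6 − 44 = 3.6
x=8: ŷ = 2 + 6·8 = 50; r = 48.8 − 50 = -1.2
x=9: ŷ = 2 + 6·9 = 56; r = 51.4 − 56 = -4.6
x=11: ŷ = 2 + 6·11 = 68; r = 71 − 68 = 3
x=12: ŷ = 2 + 6·12 = 74; r = 70.6 − 74 = -3.4
SSE = 9 + 31.36 + 12.96 + 1.44 + 21.16 + 9 + 11.56 = 96.48
s = √(96.48/5) = √19.296 ≈ 4.3927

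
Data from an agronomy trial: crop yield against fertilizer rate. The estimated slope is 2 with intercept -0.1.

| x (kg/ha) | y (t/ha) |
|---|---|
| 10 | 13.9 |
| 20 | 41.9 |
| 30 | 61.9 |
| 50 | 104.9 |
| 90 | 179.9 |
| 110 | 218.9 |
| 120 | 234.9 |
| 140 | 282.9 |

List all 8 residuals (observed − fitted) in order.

x=10: ŷ = -0.1 + 2·10 = 19.9; e = 13.9 − 19.9 = -6
x=20: ŷ = -0.1 + 2·20 = 39.9; e = 41.9 − 39.9 = 2
x=30: ŷ = -0.1 + 2·30 = 59.9; e = 61.9 − 59.9 = 2
x=50: ŷ = -0.1 + 2·50 = 99.9; e = 104.9 − 99.9 = 5
x=90: ŷ = -0.1 + 2·90 = 179.9; e = 179.9 − 179.9 = 0
x=110: ŷ = -0.1 + 2·110 = 219.9; e = 218.9 − 219.9 = -1
x=120: ŷ = -0.1 + 2·120 = 239.9; e = 234.9 − 239.9 = -5
x=140: ŷ = -0.1 + 2·140 = 279.9; e = 282.9 − 279.9 = 3

-6, 2, 2, 5, 0, -1, -5, 3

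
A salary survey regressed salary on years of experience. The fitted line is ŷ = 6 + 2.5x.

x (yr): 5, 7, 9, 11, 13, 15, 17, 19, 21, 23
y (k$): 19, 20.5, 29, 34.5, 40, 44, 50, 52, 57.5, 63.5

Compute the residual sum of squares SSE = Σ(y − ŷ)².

SSE = 18.5

x=5: ŷ = 6 + 2.5·5 = 18.5; r = 19 − 18.5 = 0.5
x=7: ŷ = 6 + 2.5·7 = 23.5; r = 20.5 − 23.5 = -3
x=9: ŷ = 6 + 2.5·9 = 28.5; r = 29 − 28.5 = 0.5
x=11: ŷ = 6 + 2.5·11 = 33.5; r = 34.5 − 33.5 = 1
x=13: ŷ = 6 + 2.5·13 = 38.5; r = 40 − 38.5 = 1.5
x=15: ŷ = 6 + 2.5·15 = 43.5; r = 44 − 43.5 = 0.5
x=17: ŷ = 6 + 2.5·17 = 48.5; r = 50 − 48.5 = 1.5
x=19: ŷ = 6 + 2.5·19 = 53.5; r = 52 − 53.5 = -1.5
x=21: ŷ = 6 + 2.5·21 = 58.5; r = 57.5 − 58.5 = -1
x=23: ŷ = 6 + 2.5·23 = 63.5; r = 63.5 − 63.5 = 0
SSE = 0.25 + 9 + 0.25 + 1 + 2.25 + 0.25 + 2.25 + 2.25 + 1 + 0 = 18.5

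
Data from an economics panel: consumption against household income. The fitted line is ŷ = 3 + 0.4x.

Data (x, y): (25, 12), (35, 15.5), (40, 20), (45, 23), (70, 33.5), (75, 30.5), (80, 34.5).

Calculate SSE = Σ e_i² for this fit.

x=25: ŷ = 3 + 0.4·25 = 13; e = 12 − 13 = -1
x=35: ŷ = 3 + 0.4·35 = 17; e = 15.5 − 17 = -1.5
x=40: ŷ = 3 + 0.4·40 = 19; e = 20 − 19 = 1
x=45: ŷ = 3 + 0.4·45 = 21; e = 23 − 21 = 2
x=70: ŷ = 3 + 0.4·70 = 31; e = 33.5 − 31 = 2.5
x=75: ŷ = 3 + 0.4·75 = 33; e = 30.5 − 33 = -2.5
x=80: ŷ = 3 + 0.4·80 = 35; e = 34.5 − 35 = -0.5
SSE = 1 + 2.25 + 1 + 4 + 6.25 + 6.25 + 0.25 = 21

SSE = 21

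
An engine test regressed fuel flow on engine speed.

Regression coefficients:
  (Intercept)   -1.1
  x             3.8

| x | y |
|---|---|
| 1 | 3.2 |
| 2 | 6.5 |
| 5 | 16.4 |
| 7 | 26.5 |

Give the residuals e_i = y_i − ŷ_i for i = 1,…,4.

x=1: ŷ = -1.1 + 3.8·1 = 2.7; e = 3.2 − 2.7 = 0.5
x=2: ŷ = -1.1 + 3.8·2 = 6.5; e = 6.5 − 6.5 = 0
x=5: ŷ = -1.1 + 3.8·5 = 17.9; e = 16.4 − 17.9 = -1.5
x=7: ŷ = -1.1 + 3.8·7 = 25.5; e = 26.5 − 25.5 = 1

0.5, 0, -1.5, 1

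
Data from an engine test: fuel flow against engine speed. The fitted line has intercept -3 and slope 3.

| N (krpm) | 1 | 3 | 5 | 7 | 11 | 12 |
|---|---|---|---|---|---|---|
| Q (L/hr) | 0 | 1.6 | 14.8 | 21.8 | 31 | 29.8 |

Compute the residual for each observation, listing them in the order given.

N=1: Q̂ = -3 + 3·1 = 0; e = 0 − 0 = 0
N=3: Q̂ = -3 + 3·3 = 6; e = 1.6 − 6 = -4.4
N=5: Q̂ = -3 + 3·5 = 12; e = 14.8 − 12 = 2.8
N=7: Q̂ = -3 + 3·7 = 18; e = 21.8 − 18 = 3.8
N=11: Q̂ = -3 + 3·11 = 30; e = 31 − 30 = 1
N=12: Q̂ = -3 + 3·12 = 33; e = 29.8 − 33 = -3.2

0, -4.4, 2.8, 3.8, 1, -3.2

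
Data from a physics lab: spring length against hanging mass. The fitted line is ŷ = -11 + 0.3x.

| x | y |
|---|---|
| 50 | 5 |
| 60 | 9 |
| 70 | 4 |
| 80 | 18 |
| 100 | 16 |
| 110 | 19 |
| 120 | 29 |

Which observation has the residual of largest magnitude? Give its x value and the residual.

x = 70, e = -6

x=50: ŷ = -11 + 0.3·50 = 4; e = 5 − 4 = 1
x=60: ŷ = -11 + 0.3·60 = 7; e = 9 − 7 = 2
x=70: ŷ = -11 + 0.3·70 = 10; e = 4 − 10 = -6
x=80: ŷ = -11 + 0.3·80 = 13; e = 18 − 13 = 5
x=100: ŷ = -11 + 0.3·100 = 19; e = 16 − 19 = -3
x=110: ŷ = -11 + 0.3·110 = 22; e = 19 − 22 = -3
x=120: ŷ = -11 + 0.3·120 = 25; e = 29 − 25 = 4
Largest |e| is 6 at x = 70, residual -6.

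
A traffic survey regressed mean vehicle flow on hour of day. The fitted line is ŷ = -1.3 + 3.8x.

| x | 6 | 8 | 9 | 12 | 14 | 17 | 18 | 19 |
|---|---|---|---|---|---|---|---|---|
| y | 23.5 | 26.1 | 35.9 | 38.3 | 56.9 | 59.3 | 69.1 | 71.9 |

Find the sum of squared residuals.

x=6: ŷ = -1.3 + 3.8·6 = 21.5; e = 23.5 − 21.5 = 2
x=8: ŷ = -1.3 + 3.8·8 = 29.1; e = 26.1 − 29.1 = -3
x=9: ŷ = -1.3 + 3.8·9 = 32.9; e = 35.9 − 32.9 = 3
x=12: ŷ = -1.3 + 3.8·12 = 44.3; e = 38.3 − 44.3 = -6
x=14: ŷ = -1.3 + 3.8·14 = 51.9; e = 56.9 − 51.9 = 5
x=17: ŷ = -1.3 + 3.8·17 = 63.3; e = 59.3 − 63.3 = -4
x=18: ŷ = -1.3 + 3.8·18 = 67.1; e = 69.1 − 67.1 = 2
x=19: ŷ = -1.3 + 3.8·19 = 70.9; e = 71.9 − 70.9 = 1
SSE = 4 + 9 + 9 + 36 + 25 + 16 + 4 + 1 = 104

SSE = 104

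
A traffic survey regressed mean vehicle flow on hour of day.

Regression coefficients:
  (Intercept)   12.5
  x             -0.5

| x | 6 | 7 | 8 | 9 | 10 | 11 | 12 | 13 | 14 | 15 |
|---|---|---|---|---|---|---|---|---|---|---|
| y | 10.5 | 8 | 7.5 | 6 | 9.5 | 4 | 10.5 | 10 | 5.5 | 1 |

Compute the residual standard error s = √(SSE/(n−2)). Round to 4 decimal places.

x=6: ŷ = 12.5 − 0.5·6 = 9.5; e = 10.5 − 9.5 = 1
x=7: ŷ = 12.5 − 0.5·7 = 9; e = 8 − 9 = -1
x=8: ŷ = 12.5 − 0.5·8 = 8.5; e = 7.5 − 8.5 = -1
x=9: ŷ = 12.5 − 0.5·9 = 8; e = 6 − 8 = -2
x=10: ŷ = 12.5 − 0.5·10 = 7.5; e = 9.5 − 7.5 = 2
x=11: ŷ = 12.5 − 0.5·11 = 7; e = 4 − 7 = -3
x=12: ŷ = 12.5 − 0.5·12 = 6.5; e = 10.5 − 6.5 = 4
x=13: ŷ = 12.5 − 0.5·13 = 6; e = 10 − 6 = 4
x=14: ŷ = 12.5 − 0.5·14 = 5.5; e = 5.5 − 5.5 = 0
x=15: ŷ = 12.5 − 0.5·15 = 5; e = 1 − 5 = -4
SSE = 1 + 1 + 1 + 4 + 4 + 9 + 16 + 16 + 0 + 16 = 68
s = √(68/8) = √8.5 ≈ 2.9155

s = 2.9155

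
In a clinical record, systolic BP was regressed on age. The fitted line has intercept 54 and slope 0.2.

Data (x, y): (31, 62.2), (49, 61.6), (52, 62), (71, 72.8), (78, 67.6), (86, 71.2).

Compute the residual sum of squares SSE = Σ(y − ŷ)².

x=31: ŷ = 54 + 0.2·31 = 60.2; e = 62.2 − 60.2 = 2
x=49: ŷ = 54 + 0.2·49 = 63.8; e = 61.6 − 63.8 = -2.2
x=52: ŷ = 54 + 0.2·52 = 64.4; e = 62 − 64.4 = -2.4
x=71: ŷ = 54 + 0.2·71 = 68.2; e = 72.8 − 68.2 = 4.6
x=78: ŷ = 54 + 0.2·78 = 69.6; e = 67.6 − 69.6 = -2
x=86: ŷ = 54 + 0.2·86 = 71.2; e = 71.2 − 71.2 = 0
SSE = 4 + 4.84 + 5.76 + 21.16 + 4 + 0 = 39.76

SSE = 39.76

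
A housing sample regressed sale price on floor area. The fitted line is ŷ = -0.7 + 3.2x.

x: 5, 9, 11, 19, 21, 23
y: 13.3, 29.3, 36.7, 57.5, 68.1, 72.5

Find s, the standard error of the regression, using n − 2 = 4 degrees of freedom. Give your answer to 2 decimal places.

s = 2.22

x=5: ŷ = -0.7 + 3.2·5 = 15.3; r = 13.3 − 15.3 = -2
x=9: ŷ = -0.7 + 3.2·9 = 28.1; r = 29.3 − 28.1 = 1.2
x=11: ŷ = -0.7 + 3.2·11 = 34.5; r = 36.7 − 34.5 = 2.2
x=19: ŷ = -0.7 + 3.2·19 = 60.1; r = 57.5 − 60.1 = -2.6
x=21: ŷ = -0.7 + 3.2·21 = 66.5; r = 68.1 − 66.5 = 1.6
x=23: ŷ = -0.7 + 3.2·23 = 72.9; r = 72.5 − 72.9 = -0.4
SSE = 4 + 1.44 + 4.84 + 6.76 + 2.56 + 0.16 = 19.76
s = √(19.76/4) = √4.94 ≈ 2.22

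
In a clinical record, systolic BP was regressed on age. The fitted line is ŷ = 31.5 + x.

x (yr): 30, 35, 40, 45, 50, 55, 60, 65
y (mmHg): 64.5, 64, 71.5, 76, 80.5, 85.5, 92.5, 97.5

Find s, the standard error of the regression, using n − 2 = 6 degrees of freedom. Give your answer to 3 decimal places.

x=30: ŷ = 31.5 + 30 = 61.5; e = 64.5 − 61.5 = 3
x=35: ŷ = 31.5 + 35 = 66.5; e = 64 − 66.5 = -2.5
x=40: ŷ = 31.5 + 40 = 71.5; e = 71.5 − 71.5 = 0
x=45: ŷ = 31.5 + 45 = 76.5; e = 76 − 76.5 = -0.5
x=50: ŷ = 31.5 + 50 = 81.5; e = 80.5 − 81.5 = -1
x=55: ŷ = 31.5 + 55 = 86.5; e = 85.5 − 86.5 = -1
x=60: ŷ = 31.5 + 60 = 91.5; e = 92.5 − 91.5 = 1
x=65: ŷ = 31.5 + 65 = 96.5; e = 97.5 − 96.5 = 1
SSE = 9 + 6.25 + 0 + 0.25 + 1 + 1 + 1 + 1 = 19.5
s = √(19.5/6) = √3.25 ≈ 1.803

s = 1.803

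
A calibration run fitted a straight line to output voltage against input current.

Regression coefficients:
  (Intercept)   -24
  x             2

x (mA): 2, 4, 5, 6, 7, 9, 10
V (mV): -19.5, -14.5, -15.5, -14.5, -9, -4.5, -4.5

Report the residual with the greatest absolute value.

x=2: V̂ = -24 + 2·2 = -20; r = -19.5 − (-20) = 0.5
x=4: V̂ = -24 + 2·4 = -16; r = -14.5 − (-16) = 1.5
x=5: V̂ = -24 + 2·5 = -14; r = -15.5 − (-14) = -1.5
x=6: V̂ = -24 + 2·6 = -12; r = -14.5 − (-12) = -2.5
x=7: V̂ = -24 + 2·7 = -10; r = -9 − (-10) = 1
x=9: V̂ = -24 + 2·9 = -6; r = -4.5 − (-6) = 1.5
x=10: V̂ = -24 + 2·10 = -4; r = -4.5 − (-4) = -0.5
Largest |r| is 2.5 at x = 6, residual -2.5.

r = -2.5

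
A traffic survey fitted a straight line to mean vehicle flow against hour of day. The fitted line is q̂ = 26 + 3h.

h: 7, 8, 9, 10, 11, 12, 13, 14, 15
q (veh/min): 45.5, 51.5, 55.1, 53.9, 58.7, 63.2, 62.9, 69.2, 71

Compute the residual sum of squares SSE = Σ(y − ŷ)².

SSE = 20.7

h=7: q̂ = 26 + 3·7 = 47; r = 45.5 − 47 = -1.5
h=8: q̂ = 26 + 3·8 = 50; r = 51.5 − 50 = 1.5
h=9: q̂ = 26 + 3·9 = 53; r = 55.1 − 53 = 2.1
h=10: q̂ = 26 + 3·10 = 56; r = 53.9 − 56 = -2.1
h=11: q̂ = 26 + 3·11 = 59; r = 58.7 − 59 = -0.3
h=12: q̂ = 26 + 3·12 = 62; r = 63.2 − 62 = 1.2
h=13: q̂ = 26 + 3·13 = 65; r = 62.9 − 65 = -2.1
h=14: q̂ = 26 + 3·14 = 68; r = 69.2 − 68 = 1.2
h=15: q̂ = 26 + 3·15 = 71; r = 71 − 71 = 0
SSE = 2.25 + 2.25 + 4.41 + 4.41 + 0.09 + 1.44 + 4.41 + 1.44 + 0 = 20.7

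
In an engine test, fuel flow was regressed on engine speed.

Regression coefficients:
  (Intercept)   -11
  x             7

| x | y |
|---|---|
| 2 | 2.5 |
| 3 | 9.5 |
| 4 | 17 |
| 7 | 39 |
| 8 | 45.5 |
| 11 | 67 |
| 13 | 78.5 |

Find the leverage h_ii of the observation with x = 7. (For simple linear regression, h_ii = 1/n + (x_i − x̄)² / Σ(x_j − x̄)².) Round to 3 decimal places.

x̄ = (2 + 3 + 4 + 7 + 8 + 11 + 13)/7 = 6.85714
Σ(x − x̄)² = 23.5918 + 14.8776 + 8.16327 + 0.0204082 + 1.30612 + 17.1633 + 37.7347 = 102.857
h = 1/7 + (0.142857)²/102.857 = 0.142857 + 0.000198413 = 0.143

h = 0.143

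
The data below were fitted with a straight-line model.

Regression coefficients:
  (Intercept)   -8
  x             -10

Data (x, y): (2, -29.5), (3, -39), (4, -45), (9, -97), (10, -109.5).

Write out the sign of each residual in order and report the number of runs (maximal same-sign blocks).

3 runs

x=2: ŷ = -8 − 10·2 = -28; r = -29.5 − (-28) = -1.5
x=3: ŷ = -8 − 10·3 = -38; r = -39 − (-38) = -1
x=4: ŷ = -8 − 10·4 = -48; r = -45 − (-48) = 3
x=9: ŷ = -8 − 10·9 = -98; r = -97 − (-98) = 1
x=10: ŷ = -8 − 10·10 = -108; r = -109.5 − (-108) = -1.5
Signs: − − + + −
Runs: −×2, +×2, −×1 → 3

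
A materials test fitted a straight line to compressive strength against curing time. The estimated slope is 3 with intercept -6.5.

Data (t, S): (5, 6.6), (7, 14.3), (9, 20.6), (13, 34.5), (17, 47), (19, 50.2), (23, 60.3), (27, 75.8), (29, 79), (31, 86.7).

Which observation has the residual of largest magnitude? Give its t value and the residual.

t = 17, e = 2.5

t=5: Ŝ = -6.5 + 3·5 = 8.5; e = 6.6 − 8.5 = -1.9
t=7: Ŝ = -6.5 + 3·7 = 14.5; e = 14.3 − 14.5 = -0.2
t=9: Ŝ = -6.5 + 3·9 = 20.5; e = 20.6 − 20.5 = 0.1
t=13: Ŝ = -6.5 + 3·13 = 32.5; e = 34.5 − 32.5 = 2
t=17: Ŝ = -6.5 + 3·17 = 44.5; e = 47 − 44.5 = 2.5
t=19: Ŝ = -6.5 + 3·19 = 50.5; e = 50.2 − 50.5 = -0.3
t=23: Ŝ = -6.5 + 3·23 = 62.5; e = 60.3 − 62.5 = -2.2
t=27: Ŝ = -6.5 + 3·27 = 74.5; e = 75.8 − 74.5 = 1.3
t=29: Ŝ = -6.5 + 3·29 = 80.5; e = 79 − 80.5 = -1.5
t=31: Ŝ = -6.5 + 3·31 = 86.5; e = 86.7 − 86.5 = 0.2
Largest |e| is 2.5 at t = 17, residual 2.5.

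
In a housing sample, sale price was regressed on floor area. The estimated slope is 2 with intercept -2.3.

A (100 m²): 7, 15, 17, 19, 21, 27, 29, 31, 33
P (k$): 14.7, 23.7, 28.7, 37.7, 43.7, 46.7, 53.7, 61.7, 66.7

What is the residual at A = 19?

ŷ = -2.3 + 2·19 = 35.7
r = 37.7 − 35.7 = 2

r = 2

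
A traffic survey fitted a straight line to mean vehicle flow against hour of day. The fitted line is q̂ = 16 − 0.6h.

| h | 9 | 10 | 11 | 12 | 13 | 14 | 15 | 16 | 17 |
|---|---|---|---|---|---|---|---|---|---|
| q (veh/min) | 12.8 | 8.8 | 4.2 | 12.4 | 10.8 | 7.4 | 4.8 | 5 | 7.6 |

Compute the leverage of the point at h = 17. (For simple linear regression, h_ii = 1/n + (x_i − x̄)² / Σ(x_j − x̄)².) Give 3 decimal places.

h̄ = (9 + 10 + 11 + 12 + 13 + 14 + 15 + 16 + 17)/9 = 13
Σ(h − h̄)² = 16 + 9 + 4 + 1 + 0 + 1 + 4 + 9 + 16 = 60
h = 1/9 + (4)²/60 = 0.111111 + 0.266667 = 0.378

h = 0.378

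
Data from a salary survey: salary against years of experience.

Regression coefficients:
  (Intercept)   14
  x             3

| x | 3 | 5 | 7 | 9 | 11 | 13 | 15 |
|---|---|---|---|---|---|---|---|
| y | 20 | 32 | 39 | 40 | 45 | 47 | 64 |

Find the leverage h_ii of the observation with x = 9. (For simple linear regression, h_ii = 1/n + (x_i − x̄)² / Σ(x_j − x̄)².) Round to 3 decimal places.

h = 0.143

x̄ = (3 + 5 + 7 + 9 + 11 + 13 + 15)/7 = 9
Σ(x − x̄)² = 36 + 16 + 4 + 0 + 4 + 16 + 36 = 112
h = 1/7 + (0)²/112 = 0.142857 + 0 = 0.143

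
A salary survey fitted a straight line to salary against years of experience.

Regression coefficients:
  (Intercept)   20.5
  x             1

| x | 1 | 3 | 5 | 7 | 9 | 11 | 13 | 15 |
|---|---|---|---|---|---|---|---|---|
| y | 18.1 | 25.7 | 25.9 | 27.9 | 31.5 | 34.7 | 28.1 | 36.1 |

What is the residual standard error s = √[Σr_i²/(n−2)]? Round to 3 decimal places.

s = 3.175

x=1: ŷ = 20.5 + 1 = 21.5; r = 18.1 − 21.5 = -3.4
x=3: ŷ = 20.5 + 3 = 23.5; r = 25.7 − 23.5 = 2.2
x=5: ŷ = 20.5 + 5 = 25.5; r = 25.9 − 25.5 = 0.4
x=7: ŷ = 20.5 + 7 = 27.5; r = 27.9 − 27.5 = 0.4
x=9: ŷ = 20.5 + 9 = 29.5; r = 31.5 − 29.5 = 2
x=11: ŷ = 20.5 + 11 = 31.5; r = 34.7 − 31.5 = 3.2
x=13: ŷ = 20.5 + 13 = 33.5; r = 28.1 − 33.5 = -5.4
x=15: ŷ = 20.5 + 15 = 35.5; r = 36.1 − 35.5 = 0.6
SSE = 11.56 + 4.84 + 0.16 + 0.16 + 4 + 10.24 + 29.16 + 0.36 = 60.48
s = √(60.48/6) = √10.08 ≈ 3.175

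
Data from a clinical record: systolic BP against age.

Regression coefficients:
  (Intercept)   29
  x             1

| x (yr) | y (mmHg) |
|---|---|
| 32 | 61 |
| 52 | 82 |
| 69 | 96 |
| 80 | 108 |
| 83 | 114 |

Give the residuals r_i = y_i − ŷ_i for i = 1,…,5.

0, 1, -2, -1, 2

x=32: ŷ = 29 + 32 = 61; r = 61 − 61 = 0
x=52: ŷ = 29 + 52 = 81; r = 82 − 81 = 1
x=69: ŷ = 29 + 69 = 98; r = 96 − 98 = -2
x=80: ŷ = 29 + 80 = 109; r = 108 − 109 = -1
x=83: ŷ = 29 + 83 = 112; r = 114 − 112 = 2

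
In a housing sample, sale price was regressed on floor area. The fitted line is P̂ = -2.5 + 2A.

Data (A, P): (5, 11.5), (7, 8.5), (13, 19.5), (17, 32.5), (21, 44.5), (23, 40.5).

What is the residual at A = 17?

P̂ = -2.5 + 2·17 = 31.5
e = 32.5 − 31.5 = 1

e = 1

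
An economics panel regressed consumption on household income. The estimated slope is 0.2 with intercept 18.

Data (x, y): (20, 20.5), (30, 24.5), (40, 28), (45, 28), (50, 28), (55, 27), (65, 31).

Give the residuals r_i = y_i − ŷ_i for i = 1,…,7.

x=20: ŷ = 18 + 0.2·20 = 22; r = 20.5 − 22 = -1.5
x=30: ŷ = 18 + 0.2·30 = 24; r = 24.5 − 24 = 0.5
x=40: ŷ = 18 + 0.2·40 = 26; r = 28 − 26 = 2
x=45: ŷ = 18 + 0.2·45 = 27; r = 28 − 27 = 1
x=50: ŷ = 18 + 0.2·50 = 28; r = 28 − 28 = 0
x=55: ŷ = 18 + 0.2·55 = 29; r = 27 − 29 = -2
x=65: ŷ = 18 + 0.2·65 = 31; r = 31 − 31 = 0

-1.5, 0.5, 2, 1, 0, -2, 0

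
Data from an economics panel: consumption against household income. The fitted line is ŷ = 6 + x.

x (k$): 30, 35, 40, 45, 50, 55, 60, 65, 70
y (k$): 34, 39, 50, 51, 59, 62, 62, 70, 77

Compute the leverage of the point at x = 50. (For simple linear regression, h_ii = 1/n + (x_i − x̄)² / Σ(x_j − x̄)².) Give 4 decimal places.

x̄ = (30 + 35 + 40 + 45 + 50 + 55 + 60 + 65 + 70)/9 = 50
Σ(x − x̄)² = 400 + 225 + 100 + 25 + 0 + 25 + 100 + 225 + 400 = 1500
h = 1/9 + (0)²/1500 = 0.111111 + 0 = 0.1111

h = 0.1111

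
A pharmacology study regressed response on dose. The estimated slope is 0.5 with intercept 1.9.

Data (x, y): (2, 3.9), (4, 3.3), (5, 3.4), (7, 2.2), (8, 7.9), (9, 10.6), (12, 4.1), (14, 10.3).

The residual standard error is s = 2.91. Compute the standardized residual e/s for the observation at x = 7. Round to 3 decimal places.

ŷ = 1.9 + 0.5·7 = 5.4
e = 2.2 − 5.4 = -3.2
e/s = -3.2 / 2.91 = -1.100

-1.100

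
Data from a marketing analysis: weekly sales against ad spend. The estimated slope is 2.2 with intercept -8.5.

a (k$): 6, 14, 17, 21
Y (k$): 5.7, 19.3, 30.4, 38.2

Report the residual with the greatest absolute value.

a=6: ŷ = -8.5 + 2.2·6 = 4.7; r = 5.7 − 4.7 = 1
a=14: ŷ = -8.5 + 2.2·14 = 22.3; r = 19.3 − 22.3 = -3
a=17: ŷ = -8.5 + 2.2·17 = 28.9; r = 30.4 − 28.9 = 1.5
a=21: ŷ = -8.5 + 2.2·21 = 37.7; r = 38.2 − 37.7 = 0.5
Largest |r| is 3 at a = 14, residual -3.

r = -3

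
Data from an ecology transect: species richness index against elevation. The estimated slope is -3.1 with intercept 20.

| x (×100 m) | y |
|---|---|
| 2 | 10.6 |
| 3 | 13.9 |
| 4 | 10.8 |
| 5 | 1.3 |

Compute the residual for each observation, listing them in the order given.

x=2: ŷ = 20 − 3.1·2 = 13.8; e = 10.6 − 13.8 = -3.2
x=3: ŷ = 20 − 3.1·3 = 10.7; e = 13.9 − 10.7 = 3.2
x=4: ŷ = 20 − 3.1·4 = 7.6; e = 10.8 − 7.6 = 3.2
x=5: ŷ = 20 − 3.1·5 = 4.5; e = 1.3 − 4.5 = -3.2

-3.2, 3.2, 3.2, -3.2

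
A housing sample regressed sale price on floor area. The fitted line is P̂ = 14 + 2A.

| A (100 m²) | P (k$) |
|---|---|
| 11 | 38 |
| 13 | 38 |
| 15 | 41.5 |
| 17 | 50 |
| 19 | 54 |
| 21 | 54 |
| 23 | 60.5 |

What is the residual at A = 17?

P̂ = 14 + 2·17 = 48
r = 50 − 48 = 2

r = 2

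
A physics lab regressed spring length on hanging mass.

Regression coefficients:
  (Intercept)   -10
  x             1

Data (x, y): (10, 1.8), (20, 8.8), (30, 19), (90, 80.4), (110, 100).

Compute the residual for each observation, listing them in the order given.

x=10: ŷ = -10 + 10 = 0; e = 1.8 − 0 = 1.8
x=20: ŷ = -10 + 20 = 10; e = 8.8 − 10 = -1.2
x=30: ŷ = -10 + 30 = 20; e = 19 − 20 = -1
x=90: ŷ = -10 + 90 = 80; e = 80.4 − 80 = 0.4
x=110: ŷ = -10 + 110 = 100; e = 100 − 100 = 0

1.8, -1.2, -1, 0.4, 0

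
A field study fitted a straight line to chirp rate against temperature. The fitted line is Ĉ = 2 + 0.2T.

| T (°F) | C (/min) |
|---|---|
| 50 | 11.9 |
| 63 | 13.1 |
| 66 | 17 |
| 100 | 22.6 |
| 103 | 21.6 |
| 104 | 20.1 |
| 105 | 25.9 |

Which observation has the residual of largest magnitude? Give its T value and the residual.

T=50: Ĉ = 2 + 0.2·50 = 12; e = 11.9 − 12 = -0.1
T=63: Ĉ = 2 + 0.2·63 = 14.6; e = 13.1 − 14.6 = -1.5
T=66: Ĉ = 2 + 0.2·66 = 15.2; e = 17 − 15.2 = 1.8
T=100: Ĉ = 2 + 0.2·100 = 22; e = 22.6 − 22 = 0.6
T=103: Ĉ = 2 + 0.2·103 = 22.6; e = 21.6 − 22.6 = -1
T=104: Ĉ = 2 + 0.2·104 = 22.8; e = 20.1 − 22.8 = -2.7
T=105: Ĉ = 2 + 0.2·105 = 23; e = 25.9 − 23 = 2.9
Largest |e| is 2.9 at T = 105, residual 2.9.

T = 105, e = 2.9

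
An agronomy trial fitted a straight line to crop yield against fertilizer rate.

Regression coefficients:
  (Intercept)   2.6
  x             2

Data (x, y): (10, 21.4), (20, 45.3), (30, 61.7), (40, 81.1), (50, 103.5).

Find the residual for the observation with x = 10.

e = -1.2

ŷ = 2.6 + 2·10 = 22.6
e = 21.4 − 22.6 = -1.2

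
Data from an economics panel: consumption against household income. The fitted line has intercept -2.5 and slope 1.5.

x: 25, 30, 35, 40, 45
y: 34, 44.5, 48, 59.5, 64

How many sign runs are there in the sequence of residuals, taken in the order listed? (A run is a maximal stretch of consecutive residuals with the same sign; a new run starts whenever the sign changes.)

x=25: ŷ = -2.5 + 1.5·25 = 35; r = 34 − 35 = -1
x=30: ŷ = -2.5 + 1.5·30 = 42.5; r = 44.5 − 42.5 = 2
x=35: ŷ = -2.5 + 1.5·35 = 50; r = 48 − 50 = -2
x=40: ŷ = -2.5 + 1.5·40 = 57.5; r = 59.5 − 57.5 = 2
x=45: ŷ = -2.5 + 1.5·45 = 65; r = 64 − 65 = -1
Signs: − + − + −
Runs: −×1, +×1, −×1, +×1, −×1 → 5

5 runs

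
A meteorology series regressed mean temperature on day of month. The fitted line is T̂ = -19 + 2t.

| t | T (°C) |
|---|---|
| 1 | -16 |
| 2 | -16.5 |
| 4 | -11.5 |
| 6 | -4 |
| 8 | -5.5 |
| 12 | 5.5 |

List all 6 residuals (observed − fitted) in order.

1, -1.5, -0.5, 3, -2.5, 0.5

t=1: T̂ = -19 + 2·1 = -17; e = -16 − (-17) = 1
t=2: T̂ = -19 + 2·2 = -15; e = -16.5 − (-15) = -1.5
t=4: T̂ = -19 + 2·4 = -11; e = -11.5 − (-11) = -0.5
t=6: T̂ = -19 + 2·6 = -7; e = -4 − (-7) = 3
t=8: T̂ = -19 + 2·8 = -3; e = -5.5 − (-3) = -2.5
t=12: T̂ = -19 + 2·12 = 5; e = 5.5 − 5 = 0.5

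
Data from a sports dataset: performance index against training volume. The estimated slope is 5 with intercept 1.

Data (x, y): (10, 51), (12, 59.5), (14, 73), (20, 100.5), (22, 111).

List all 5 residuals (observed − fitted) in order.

0, -1.5, 2, -0.5, 0

x=10: ŷ = 1 + 5·10 = 51; e = 51 − 51 = 0
x=12: ŷ = 1 + 5·12 = 61; e = 59.5 − 61 = -1.5
x=14: ŷ = 1 + 5·14 = 71; e = 73 − 71 = 2
x=20: ŷ = 1 + 5·20 = 101; e = 100.5 − 101 = -0.5
x=22: ŷ = 1 + 5·22 = 111; e = 111 − 111 = 0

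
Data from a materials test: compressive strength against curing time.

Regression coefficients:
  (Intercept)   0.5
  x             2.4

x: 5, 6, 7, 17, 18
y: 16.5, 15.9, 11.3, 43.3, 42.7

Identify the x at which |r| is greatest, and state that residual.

x = 7, r = -6

x=5: ŷ = 0.5 + 2.4·5 = 12.5; r = 16.5 − 12.5 = 4
x=6: ŷ = 0.5 + 2.4·6 = 14.9; r = 15.9 − 14.9 = 1
x=7: ŷ = 0.5 + 2.4·7 = 17.3; r = 11.3 − 17.3 = -6
x=17: ŷ = 0.5 + 2.4·17 = 41.3; r = 43.3 − 41.3 = 2
x=18: ŷ = 0.5 + 2.4·18 = 43.7; r = 42.7 − 43.7 = -1
Largest |r| is 6 at x = 7, residual -6.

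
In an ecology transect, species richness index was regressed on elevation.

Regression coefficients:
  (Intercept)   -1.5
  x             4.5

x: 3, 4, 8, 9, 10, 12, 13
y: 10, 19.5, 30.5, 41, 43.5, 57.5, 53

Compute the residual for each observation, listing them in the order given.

x=3: ŷ = -1.5 + 4.5·3 = 12; r = 10 − 12 = -2
x=4: ŷ = -1.5 + 4.5·4 = 16.5; r = 19.5 − 16.5 = 3
x=8: ŷ = -1.5 + 4.5·8 = 34.5; r = 30.5 − 34.5 = -4
x=9: ŷ = -1.5 + 4.5·9 = 39; r = 41 − 39 = 2
x=10: ŷ = -1.5 + 4.5·10 = 43.5; r = 43.5 − 43.5 = 0
x=12: ŷ = -1.5 + 4.5·12 = 52.5; r = 57.5 − 52.5 = 5
x=13: ŷ = -1.5 + 4.5·13 = 57; r = 53 − 57 = -4

-2, 3, -4, 2, 0, 5, -4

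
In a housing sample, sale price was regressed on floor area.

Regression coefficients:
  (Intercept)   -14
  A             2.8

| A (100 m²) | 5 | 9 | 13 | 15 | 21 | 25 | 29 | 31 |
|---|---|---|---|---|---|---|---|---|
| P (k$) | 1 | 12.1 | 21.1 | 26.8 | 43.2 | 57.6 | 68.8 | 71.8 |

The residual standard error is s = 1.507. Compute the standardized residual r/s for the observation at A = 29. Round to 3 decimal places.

ŷ = -14 + 2.8·29 = 67.2
r = 68.8 − 67.2 = 1.6
r/s = 1.6 / 1.507 = 1.062

1.062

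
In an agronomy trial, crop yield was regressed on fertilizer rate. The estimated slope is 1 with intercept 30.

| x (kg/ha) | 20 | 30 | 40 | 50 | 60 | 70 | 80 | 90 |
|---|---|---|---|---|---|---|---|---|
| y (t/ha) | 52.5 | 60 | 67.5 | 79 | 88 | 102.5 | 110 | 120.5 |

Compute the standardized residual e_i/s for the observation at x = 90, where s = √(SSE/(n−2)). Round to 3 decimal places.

0.250

x=20: ŷ = 30 + 20 = 50; e = 52.5 − 50 = 2.5
x=30: ŷ = 30 + 30 = 60; e = 60 − 60 = 0
x=40: ŷ = 30 + 40 = 70; e = 67.5 − 70 = -2.5
x=50: ŷ = 30 + 50 = 80; e = 79 − 80 = -1
x=60: ŷ = 30 + 60 = 90; e = 88 − 90 = -2
x=70: ŷ = 30 + 70 = 100; e = 102.5 − 100 = 2.5
x=80: ŷ = 30 + 80 = 110; e = 110 − 110 = 0
x=90: ŷ = 30 + 90 = 120; e = 120.5 − 120 = 0.5
SSE = 6.25 + 0 + 6.25 + 1 + 4 + 6.25 + 0 + 0.25 = 24
s = √(24/6) = 2
e/s = 0.5 / 2 = 0.250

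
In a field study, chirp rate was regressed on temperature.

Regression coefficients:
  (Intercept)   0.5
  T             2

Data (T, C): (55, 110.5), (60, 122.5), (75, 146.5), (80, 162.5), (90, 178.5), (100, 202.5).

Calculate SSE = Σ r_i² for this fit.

T=55: Ĉ = 0.5 + 2·55 = 110.5; r = 110.5 − 110.5 = 0
T=60: Ĉ = 0.5 + 2·60 = 120.5; r = 122.5 − 120.5 = 2
T=75: Ĉ = 0.5 + 2·75 = 150.5; r = 146.5 − 150.5 = -4
T=80: Ĉ = 0.5 + 2·80 = 160.5; r = 162.5 − 160.5 = 2
T=90: Ĉ = 0.5 + 2·90 = 180.5; r = 178.5 − 180.5 = -2
T=100: Ĉ = 0.5 + 2·100 = 200.5; r = 202.5 − 200.5 = 2
SSE = 0 + 4 + 16 + 4 + 4 + 4 = 32

SSE = 32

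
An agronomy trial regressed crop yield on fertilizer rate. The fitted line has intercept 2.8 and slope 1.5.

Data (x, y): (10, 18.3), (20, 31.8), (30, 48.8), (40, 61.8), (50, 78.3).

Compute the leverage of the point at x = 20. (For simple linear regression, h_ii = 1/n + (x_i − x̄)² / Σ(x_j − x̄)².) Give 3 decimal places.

x̄ = (10 + 20 + 30 + 40 + 50)/5 = 30
Σ(x − x̄)² = 400 + 100 + 0 + 100 + 400 = 1000
h = 1/5 + (-10)²/1000 = 0.2 + 0.1 = 0.300

h = 0.300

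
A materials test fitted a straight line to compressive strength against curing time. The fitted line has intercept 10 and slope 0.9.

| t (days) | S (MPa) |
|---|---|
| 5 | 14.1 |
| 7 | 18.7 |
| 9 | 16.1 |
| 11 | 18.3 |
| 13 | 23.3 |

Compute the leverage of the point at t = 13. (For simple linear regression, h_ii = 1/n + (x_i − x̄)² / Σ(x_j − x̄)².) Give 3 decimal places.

h = 0.600

t̄ = (5 + 7 + 9 + 11 + 13)/5 = 9
Σ(t − t̄)² = 16 + 4 + 0 + 4 + 16 = 40
h = 1/5 + (4)²/40 = 0.2 + 0.4 = 0.600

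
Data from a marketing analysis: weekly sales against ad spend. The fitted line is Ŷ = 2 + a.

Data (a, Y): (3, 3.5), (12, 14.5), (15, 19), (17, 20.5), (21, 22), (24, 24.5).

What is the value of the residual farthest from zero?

a=3: Ŷ = 2 + 3 = 5; r = 3.5 − 5 = -1.5
a=12: Ŷ = 2 + 12 = 14; r = 14.5 − 14 = 0.5
a=15: Ŷ = 2 + 15 = 17; r = 19 − 17 = 2
a=17: Ŷ = 2 + 17 = 19; r = 20.5 − 19 = 1.5
a=21: Ŷ = 2 + 21 = 23; r = 22 − 23 = -1
a=24: Ŷ = 2 + 24 = 26; r = 24.5 − 26 = -1.5
Largest |r| is 2 at a = 15, residual 2.

r = 2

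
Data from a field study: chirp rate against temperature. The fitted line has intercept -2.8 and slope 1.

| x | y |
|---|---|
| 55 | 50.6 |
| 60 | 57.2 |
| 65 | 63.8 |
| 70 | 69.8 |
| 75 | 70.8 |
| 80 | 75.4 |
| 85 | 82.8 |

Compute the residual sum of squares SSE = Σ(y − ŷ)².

SSE = 17.44

x=55: ŷ = -2.8 + 55 = 52.2; e = 50.6 − 52.2 = -1.6
x=60: ŷ = -2.8 + 60 = 57.2; e = 57.2 − 57.2 = 0
x=65: ŷ = -2.8 + 65 = 62.2; e = 63.8 − 62.2 = 1.6
x=70: ŷ = -2.8 + 70 = 67.2; e = 69.8 − 67.2 = 2.6
x=75: ŷ = -2.8 + 75 = 72.2; e = 70.8 − 72.2 = -1.4
x=80: ŷ = -2.8 + 80 = 77.2; e = 75.4 − 77.2 = -1.8
x=85: ŷ = -2.8 + 85 = 82.2; e = 82.8 − 82.2 = 0.6
SSE = 2.56 + 0 + 2.56 + 6.76 + 1.96 + 3.24 + 0.36 = 17.44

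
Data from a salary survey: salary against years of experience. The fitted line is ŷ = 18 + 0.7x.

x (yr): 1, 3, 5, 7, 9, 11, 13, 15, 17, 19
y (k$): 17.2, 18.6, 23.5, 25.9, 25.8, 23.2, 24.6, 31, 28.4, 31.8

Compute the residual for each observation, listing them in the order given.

-1.5, -1.5, 2, 3, 1.5, -2.5, -2.5, 2.5, -1.5, 0.5

x=1: ŷ = 18 + 0.7·1 = 18.7; r = 17.2 − 18.7 = -1.5
x=3: ŷ = 18 + 0.7·3 = 20.1; r = 18.6 − 20.1 = -1.5
x=5: ŷ = 18 + 0.7·5 = 21.5; r = 23.5 − 21.5 = 2
x=7: ŷ = 18 + 0.7·7 = 22.9; r = 25.9 − 22.9 = 3
x=9: ŷ = 18 + 0.7·9 = 24.3; r = 25.8 − 24.3 = 1.5
x=11: ŷ = 18 + 0.7·11 = 25.7; r = 23.2 − 25.7 = -2.5
x=13: ŷ = 18 + 0.7·13 = 27.1; r = 24.6 − 27.1 = -2.5
x=15: ŷ = 18 + 0.7·15 = 28.5; r = 31 − 28.5 = 2.5
x=17: ŷ = 18 + 0.7·17 = 29.9; r = 28.4 − 29.9 = -1.5
x=19: ŷ = 18 + 0.7·19 = 31.3; r = 31.8 − 31.3 = 0.5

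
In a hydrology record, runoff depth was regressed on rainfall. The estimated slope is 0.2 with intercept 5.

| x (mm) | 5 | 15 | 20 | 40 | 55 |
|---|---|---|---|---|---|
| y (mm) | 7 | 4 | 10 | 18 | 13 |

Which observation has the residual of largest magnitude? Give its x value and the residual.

x = 40, e = 5

x=5: ŷ = 5 + 0.2·5 = 6; e = 7 − 6 = 1
x=15: ŷ = 5 + 0.2·15 = 8; e = 4 − 8 = -4
x=20: ŷ = 5 + 0.2·20 = 9; e = 10 − 9 = 1
x=40: ŷ = 5 + 0.2·40 = 13; e = 18 − 13 = 5
x=55: ŷ = 5 + 0.2·55 = 16; e = 13 − 16 = -3
Largest |e| is 5 at x = 40, residual 5.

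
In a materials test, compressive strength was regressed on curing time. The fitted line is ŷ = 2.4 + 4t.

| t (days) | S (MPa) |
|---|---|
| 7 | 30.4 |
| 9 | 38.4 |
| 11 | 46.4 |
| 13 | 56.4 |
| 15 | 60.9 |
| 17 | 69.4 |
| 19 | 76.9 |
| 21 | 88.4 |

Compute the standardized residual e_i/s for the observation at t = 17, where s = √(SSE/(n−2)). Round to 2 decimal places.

-0.67

t=7: ŷ = 2.4 + 4·7 = 30.4; e = 30.4 − 30.4 = 0
t=9: ŷ = 2.4 + 4·9 = 38.4; e = 38.4 − 38.4 = 0
t=11: ŷ = 2.4 + 4·11 = 46.4; e = 46.4 − 46.4 = 0
t=13: ŷ = 2.4 + 4·13 = 54.4; e = 56.4 − 54.4 = 2
t=15: ŷ = 2.4 + 4·15 = 62.4; e = 60.9 − 62.4 = -1.5
t=17: ŷ = 2.4 + 4·17 = 70.4; e = 69.4 − 70.4 = -1
t=19: ŷ = 2.4 + 4·19 = 78.4; e = 76.9 − 78.4 = -1.5
t=21: ŷ = 2.4 + 4·21 = 86.4; e = 88.4 − 86.4 = 2
SSE = 0 + 0 + 0 + 4 + 2.25 + 1 + 2.25 + 4 = 13.5
s = √(13.5/6) = 1.5
e/s = -1 / 1.5 = -0.67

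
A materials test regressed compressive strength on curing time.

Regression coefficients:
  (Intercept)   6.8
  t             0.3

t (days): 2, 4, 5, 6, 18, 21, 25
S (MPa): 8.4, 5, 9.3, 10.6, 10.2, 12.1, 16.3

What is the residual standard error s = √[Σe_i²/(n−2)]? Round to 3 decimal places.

t=2: ŷ = 6.8 + 0.3·2 = 7.4; e = 8.4 − 7.4 = 1
t=4: ŷ = 6.8 + 0.3·4 = 8; e = 5 − 8 = -3
t=5: ŷ = 6.8 + 0.3·5 = 8.3; e = 9.3 − 8.3 = 1
t=6: ŷ = 6.8 + 0.3·6 = 8.6; e = 10.6 − 8.6 = 2
t=18: ŷ = 6.8 + 0.3·18 = 12.2; e = 10.2 − 12.2 = -2
t=21: ŷ = 6.8 + 0.3·21 = 13.1; e = 12.1 − 13.1 = -1
t=25: ŷ = 6.8 + 0.3·25 = 14.3; e = 16.3 − 14.3 = 2
SSE = 1 + 9 + 1 + 4 + 4 + 1 + 4 = 24
s = √(24/5) = √4.8 ≈ 2.191

s = 2.191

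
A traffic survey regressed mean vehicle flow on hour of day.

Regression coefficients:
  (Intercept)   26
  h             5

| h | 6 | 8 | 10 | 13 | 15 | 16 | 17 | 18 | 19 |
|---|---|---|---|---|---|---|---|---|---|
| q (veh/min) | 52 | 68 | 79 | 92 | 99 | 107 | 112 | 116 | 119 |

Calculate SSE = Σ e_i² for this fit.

SSE = 40

h=6: q̂ = 26 + 5·6 = 56; e = 52 − 56 = -4
h=8: q̂ = 26 + 5·8 = 66; e = 68 − 66 = 2
h=10: q̂ = 26 + 5·10 = 76; e = 79 − 76 = 3
h=13: q̂ = 26 + 5·13 = 91; e = 92 − 91 = 1
h=15: q̂ = 26 + 5·15 = 101; e = 99 − 101 = -2
h=16: q̂ = 26 + 5·16 = 106; e = 107 − 106 = 1
h=17: q̂ = 26 + 5·17 = 111; e = 112 − 111 = 1
h=18: q̂ = 26 + 5·18 = 116; e = 116 − 116 = 0
h=19: q̂ = 26 + 5·19 = 121; e = 119 − 121 = -2
SSE = 16 + 4 + 9 + 1 + 4 + 1 + 1 + 0 + 4 = 40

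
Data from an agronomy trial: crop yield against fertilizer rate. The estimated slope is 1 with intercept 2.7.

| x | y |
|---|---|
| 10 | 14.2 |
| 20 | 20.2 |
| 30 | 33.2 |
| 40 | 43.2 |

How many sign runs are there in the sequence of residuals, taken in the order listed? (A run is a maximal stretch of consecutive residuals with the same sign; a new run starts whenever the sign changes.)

x=10: ŷ = 2.7 + 10 = 12.7; r = 14.2 − 12.7 = 1.5
x=20: ŷ = 2.7 + 20 = 22.7; r = 20.2 − 22.7 = -2.5
x=30: ŷ = 2.7 + 30 = 32.7; r = 33.2 − 32.7 = 0.5
x=40: ŷ = 2.7 + 40 = 42.7; r = 43.2 − 42.7 = 0.5
Signs: + − + +
Runs: +×1, −×1, +×2 → 3

3 runs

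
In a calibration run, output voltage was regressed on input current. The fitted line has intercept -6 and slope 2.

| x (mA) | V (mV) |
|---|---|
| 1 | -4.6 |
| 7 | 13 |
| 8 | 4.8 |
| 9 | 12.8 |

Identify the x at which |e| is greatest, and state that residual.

x = 8, e = -5.2

x=1: V̂ = -6 + 2·1 = -4; e = -4.6 − (-4) = -0.6
x=7: V̂ = -6 + 2·7 = 8; e = 13 − 8 = 5
x=8: V̂ = -6 + 2·8 = 10; e = 4.8 − 10 = -5.2
x=9: V̂ = -6 + 2·9 = 12; e = 12.8 − 12 = 0.8
Largest |e| is 5.2 at x = 8, residual -5.2.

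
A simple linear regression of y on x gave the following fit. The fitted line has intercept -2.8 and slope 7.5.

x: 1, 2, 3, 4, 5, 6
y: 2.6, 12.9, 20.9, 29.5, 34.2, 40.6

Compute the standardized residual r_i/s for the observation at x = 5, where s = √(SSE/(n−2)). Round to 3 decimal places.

-0.263

x=1: ŷ = -2.8 + 7.5·1 = 4.7; r = 2.6 − 4.7 = -2.1
x=2: ŷ = -2.8 + 7.5·2 = 12.2; r = 12.9 − 12.2 = 0.7
x=3: ŷ = -2.8 + 7.5·3 = 19.7; r = 20.9 − 19.7 = 1.2
x=4: ŷ = -2.8 + 7.5·4 = 27.2; r = 29.5 − 27.2 = 2.3
x=5: ŷ = -2.8 + 7.5·5 = 34.7; r = 34.2 − 34.7 = -0.5
x=6: ŷ = -2.8 + 7.5·6 = 42.2; r = 40.6 − 42.2 = -1.6
SSE = 4.41 + 0.49 + 1.44 + 5.29 + 0.25 + 2.56 = 14.44
s = √(14.44/4) = 1.9
r/s = -0.5 / 1.9 = -0.263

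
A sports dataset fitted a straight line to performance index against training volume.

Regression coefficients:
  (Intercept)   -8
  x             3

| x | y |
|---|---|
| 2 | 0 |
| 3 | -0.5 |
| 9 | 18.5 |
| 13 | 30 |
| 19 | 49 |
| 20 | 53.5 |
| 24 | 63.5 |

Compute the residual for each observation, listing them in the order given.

2, -1.5, -0.5, -1, 0, 1.5, -0.5

x=2: ŷ = -8 + 3·2 = -2; e = 0 − (-2) = 2
x=3: ŷ = -8 + 3·3 = 1; e = -0.5 − 1 = -1.5
x=9: ŷ = -8 + 3·9 = 19; e = 18.5 − 19 = -0.5
x=13: ŷ = -8 + 3·13 = 31; e = 30 − 31 = -1
x=19: ŷ = -8 + 3·19 = 49; e = 49 − 49 = 0
x=20: ŷ = -8 + 3·20 = 52; e = 53.5 − 52 = 1.5
x=24: ŷ = -8 + 3·24 = 64; e = 63.5 − 64 = -0.5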